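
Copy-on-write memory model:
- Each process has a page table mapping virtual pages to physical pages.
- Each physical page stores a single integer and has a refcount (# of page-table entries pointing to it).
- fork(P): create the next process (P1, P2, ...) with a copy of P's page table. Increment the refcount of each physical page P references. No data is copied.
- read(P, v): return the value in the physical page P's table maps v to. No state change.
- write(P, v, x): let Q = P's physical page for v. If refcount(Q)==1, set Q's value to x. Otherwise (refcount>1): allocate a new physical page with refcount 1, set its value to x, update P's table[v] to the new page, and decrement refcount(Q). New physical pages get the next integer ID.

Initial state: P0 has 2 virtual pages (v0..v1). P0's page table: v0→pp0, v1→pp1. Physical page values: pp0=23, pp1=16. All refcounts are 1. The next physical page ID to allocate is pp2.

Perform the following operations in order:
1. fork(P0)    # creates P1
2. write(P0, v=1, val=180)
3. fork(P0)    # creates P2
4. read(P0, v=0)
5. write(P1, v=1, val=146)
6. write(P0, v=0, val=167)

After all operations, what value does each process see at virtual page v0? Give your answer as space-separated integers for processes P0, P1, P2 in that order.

Answer: 167 23 23

Derivation:
Op 1: fork(P0) -> P1. 2 ppages; refcounts: pp0:2 pp1:2
Op 2: write(P0, v1, 180). refcount(pp1)=2>1 -> COPY to pp2. 3 ppages; refcounts: pp0:2 pp1:1 pp2:1
Op 3: fork(P0) -> P2. 3 ppages; refcounts: pp0:3 pp1:1 pp2:2
Op 4: read(P0, v0) -> 23. No state change.
Op 5: write(P1, v1, 146). refcount(pp1)=1 -> write in place. 3 ppages; refcounts: pp0:3 pp1:1 pp2:2
Op 6: write(P0, v0, 167). refcount(pp0)=3>1 -> COPY to pp3. 4 ppages; refcounts: pp0:2 pp1:1 pp2:2 pp3:1
P0: v0 -> pp3 = 167
P1: v0 -> pp0 = 23
P2: v0 -> pp0 = 23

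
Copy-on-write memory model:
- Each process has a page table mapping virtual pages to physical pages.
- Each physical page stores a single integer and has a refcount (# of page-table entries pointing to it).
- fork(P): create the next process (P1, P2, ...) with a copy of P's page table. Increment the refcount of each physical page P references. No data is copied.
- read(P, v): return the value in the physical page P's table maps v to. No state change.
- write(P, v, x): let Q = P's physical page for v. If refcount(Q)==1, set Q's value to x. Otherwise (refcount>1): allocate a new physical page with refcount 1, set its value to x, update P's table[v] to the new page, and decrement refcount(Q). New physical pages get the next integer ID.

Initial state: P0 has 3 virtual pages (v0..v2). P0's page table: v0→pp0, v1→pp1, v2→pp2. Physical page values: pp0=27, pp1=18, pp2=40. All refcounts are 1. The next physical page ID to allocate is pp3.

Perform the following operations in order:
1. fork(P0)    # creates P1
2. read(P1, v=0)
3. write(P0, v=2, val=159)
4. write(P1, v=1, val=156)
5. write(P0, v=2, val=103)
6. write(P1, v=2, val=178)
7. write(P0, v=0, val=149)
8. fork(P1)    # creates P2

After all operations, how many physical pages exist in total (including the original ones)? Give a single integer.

Op 1: fork(P0) -> P1. 3 ppages; refcounts: pp0:2 pp1:2 pp2:2
Op 2: read(P1, v0) -> 27. No state change.
Op 3: write(P0, v2, 159). refcount(pp2)=2>1 -> COPY to pp3. 4 ppages; refcounts: pp0:2 pp1:2 pp2:1 pp3:1
Op 4: write(P1, v1, 156). refcount(pp1)=2>1 -> COPY to pp4. 5 ppages; refcounts: pp0:2 pp1:1 pp2:1 pp3:1 pp4:1
Op 5: write(P0, v2, 103). refcount(pp3)=1 -> write in place. 5 ppages; refcounts: pp0:2 pp1:1 pp2:1 pp3:1 pp4:1
Op 6: write(P1, v2, 178). refcount(pp2)=1 -> write in place. 5 ppages; refcounts: pp0:2 pp1:1 pp2:1 pp3:1 pp4:1
Op 7: write(P0, v0, 149). refcount(pp0)=2>1 -> COPY to pp5. 6 ppages; refcounts: pp0:1 pp1:1 pp2:1 pp3:1 pp4:1 pp5:1
Op 8: fork(P1) -> P2. 6 ppages; refcounts: pp0:2 pp1:1 pp2:2 pp3:1 pp4:2 pp5:1

Answer: 6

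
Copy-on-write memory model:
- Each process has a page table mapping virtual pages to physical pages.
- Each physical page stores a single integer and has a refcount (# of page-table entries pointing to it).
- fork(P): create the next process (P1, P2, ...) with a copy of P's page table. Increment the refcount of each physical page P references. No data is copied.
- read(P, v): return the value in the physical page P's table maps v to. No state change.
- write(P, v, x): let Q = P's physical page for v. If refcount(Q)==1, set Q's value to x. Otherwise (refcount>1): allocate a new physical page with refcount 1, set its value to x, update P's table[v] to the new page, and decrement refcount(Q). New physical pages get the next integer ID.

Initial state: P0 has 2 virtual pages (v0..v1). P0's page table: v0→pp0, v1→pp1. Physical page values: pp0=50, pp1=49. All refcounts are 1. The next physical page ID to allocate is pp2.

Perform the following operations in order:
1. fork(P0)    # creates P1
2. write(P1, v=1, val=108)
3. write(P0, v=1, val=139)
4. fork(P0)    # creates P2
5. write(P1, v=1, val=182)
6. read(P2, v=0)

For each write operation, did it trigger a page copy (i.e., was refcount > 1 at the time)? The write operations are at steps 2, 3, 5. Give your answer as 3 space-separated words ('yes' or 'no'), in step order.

Op 1: fork(P0) -> P1. 2 ppages; refcounts: pp0:2 pp1:2
Op 2: write(P1, v1, 108). refcount(pp1)=2>1 -> COPY to pp2. 3 ppages; refcounts: pp0:2 pp1:1 pp2:1
Op 3: write(P0, v1, 139). refcount(pp1)=1 -> write in place. 3 ppages; refcounts: pp0:2 pp1:1 pp2:1
Op 4: fork(P0) -> P2. 3 ppages; refcounts: pp0:3 pp1:2 pp2:1
Op 5: write(P1, v1, 182). refcount(pp2)=1 -> write in place. 3 ppages; refcounts: pp0:3 pp1:2 pp2:1
Op 6: read(P2, v0) -> 50. No state change.

yes no no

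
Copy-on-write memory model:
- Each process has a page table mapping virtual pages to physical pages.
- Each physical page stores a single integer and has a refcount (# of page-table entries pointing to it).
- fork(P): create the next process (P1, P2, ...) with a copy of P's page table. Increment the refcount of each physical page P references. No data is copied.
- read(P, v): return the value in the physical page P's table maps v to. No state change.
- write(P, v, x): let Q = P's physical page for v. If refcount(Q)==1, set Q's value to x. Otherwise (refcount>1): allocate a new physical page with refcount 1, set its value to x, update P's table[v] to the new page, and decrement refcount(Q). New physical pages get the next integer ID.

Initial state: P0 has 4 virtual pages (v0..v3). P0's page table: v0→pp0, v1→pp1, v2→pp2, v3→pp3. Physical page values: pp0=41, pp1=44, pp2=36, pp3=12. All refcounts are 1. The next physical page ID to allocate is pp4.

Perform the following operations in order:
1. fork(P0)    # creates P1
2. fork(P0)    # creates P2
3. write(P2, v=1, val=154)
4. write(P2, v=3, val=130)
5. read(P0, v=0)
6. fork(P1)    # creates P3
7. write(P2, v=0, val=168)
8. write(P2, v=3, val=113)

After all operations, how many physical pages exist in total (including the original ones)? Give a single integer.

Op 1: fork(P0) -> P1. 4 ppages; refcounts: pp0:2 pp1:2 pp2:2 pp3:2
Op 2: fork(P0) -> P2. 4 ppages; refcounts: pp0:3 pp1:3 pp2:3 pp3:3
Op 3: write(P2, v1, 154). refcount(pp1)=3>1 -> COPY to pp4. 5 ppages; refcounts: pp0:3 pp1:2 pp2:3 pp3:3 pp4:1
Op 4: write(P2, v3, 130). refcount(pp3)=3>1 -> COPY to pp5. 6 ppages; refcounts: pp0:3 pp1:2 pp2:3 pp3:2 pp4:1 pp5:1
Op 5: read(P0, v0) -> 41. No state change.
Op 6: fork(P1) -> P3. 6 ppages; refcounts: pp0:4 pp1:3 pp2:4 pp3:3 pp4:1 pp5:1
Op 7: write(P2, v0, 168). refcount(pp0)=4>1 -> COPY to pp6. 7 ppages; refcounts: pp0:3 pp1:3 pp2:4 pp3:3 pp4:1 pp5:1 pp6:1
Op 8: write(P2, v3, 113). refcount(pp5)=1 -> write in place. 7 ppages; refcounts: pp0:3 pp1:3 pp2:4 pp3:3 pp4:1 pp5:1 pp6:1

Answer: 7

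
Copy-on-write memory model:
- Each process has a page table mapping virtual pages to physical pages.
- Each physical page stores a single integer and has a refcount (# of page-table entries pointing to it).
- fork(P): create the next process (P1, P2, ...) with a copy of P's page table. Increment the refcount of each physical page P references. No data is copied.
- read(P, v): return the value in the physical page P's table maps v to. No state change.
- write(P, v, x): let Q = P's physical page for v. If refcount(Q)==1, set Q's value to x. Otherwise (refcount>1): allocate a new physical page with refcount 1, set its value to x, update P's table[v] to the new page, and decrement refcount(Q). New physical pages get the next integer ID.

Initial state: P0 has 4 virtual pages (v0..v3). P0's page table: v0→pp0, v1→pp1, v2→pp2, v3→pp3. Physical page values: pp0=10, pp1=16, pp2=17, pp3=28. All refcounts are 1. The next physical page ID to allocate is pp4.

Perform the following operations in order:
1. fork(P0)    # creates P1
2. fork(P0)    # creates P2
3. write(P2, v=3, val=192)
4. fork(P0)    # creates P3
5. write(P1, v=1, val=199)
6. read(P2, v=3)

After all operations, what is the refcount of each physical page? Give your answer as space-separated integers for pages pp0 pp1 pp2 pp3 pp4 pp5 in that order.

Answer: 4 3 4 3 1 1

Derivation:
Op 1: fork(P0) -> P1. 4 ppages; refcounts: pp0:2 pp1:2 pp2:2 pp3:2
Op 2: fork(P0) -> P2. 4 ppages; refcounts: pp0:3 pp1:3 pp2:3 pp3:3
Op 3: write(P2, v3, 192). refcount(pp3)=3>1 -> COPY to pp4. 5 ppages; refcounts: pp0:3 pp1:3 pp2:3 pp3:2 pp4:1
Op 4: fork(P0) -> P3. 5 ppages; refcounts: pp0:4 pp1:4 pp2:4 pp3:3 pp4:1
Op 5: write(P1, v1, 199). refcount(pp1)=4>1 -> COPY to pp5. 6 ppages; refcounts: pp0:4 pp1:3 pp2:4 pp3:3 pp4:1 pp5:1
Op 6: read(P2, v3) -> 192. No state change.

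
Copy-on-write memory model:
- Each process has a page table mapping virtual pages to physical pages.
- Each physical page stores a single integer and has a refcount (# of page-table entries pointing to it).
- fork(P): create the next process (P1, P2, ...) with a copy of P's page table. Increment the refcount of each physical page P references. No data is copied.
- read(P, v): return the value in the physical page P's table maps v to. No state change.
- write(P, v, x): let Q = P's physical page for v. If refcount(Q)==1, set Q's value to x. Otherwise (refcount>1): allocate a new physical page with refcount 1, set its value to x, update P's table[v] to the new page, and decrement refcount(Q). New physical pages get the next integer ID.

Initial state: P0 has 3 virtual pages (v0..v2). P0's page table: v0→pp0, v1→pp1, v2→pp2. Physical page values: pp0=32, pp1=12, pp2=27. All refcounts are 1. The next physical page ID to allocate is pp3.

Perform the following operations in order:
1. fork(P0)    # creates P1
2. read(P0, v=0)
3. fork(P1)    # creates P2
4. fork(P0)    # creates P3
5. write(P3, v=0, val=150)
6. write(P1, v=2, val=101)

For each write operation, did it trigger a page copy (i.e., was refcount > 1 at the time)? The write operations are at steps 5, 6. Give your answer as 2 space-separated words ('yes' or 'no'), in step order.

Op 1: fork(P0) -> P1. 3 ppages; refcounts: pp0:2 pp1:2 pp2:2
Op 2: read(P0, v0) -> 32. No state change.
Op 3: fork(P1) -> P2. 3 ppages; refcounts: pp0:3 pp1:3 pp2:3
Op 4: fork(P0) -> P3. 3 ppages; refcounts: pp0:4 pp1:4 pp2:4
Op 5: write(P3, v0, 150). refcount(pp0)=4>1 -> COPY to pp3. 4 ppages; refcounts: pp0:3 pp1:4 pp2:4 pp3:1
Op 6: write(P1, v2, 101). refcount(pp2)=4>1 -> COPY to pp4. 5 ppages; refcounts: pp0:3 pp1:4 pp2:3 pp3:1 pp4:1

yes yes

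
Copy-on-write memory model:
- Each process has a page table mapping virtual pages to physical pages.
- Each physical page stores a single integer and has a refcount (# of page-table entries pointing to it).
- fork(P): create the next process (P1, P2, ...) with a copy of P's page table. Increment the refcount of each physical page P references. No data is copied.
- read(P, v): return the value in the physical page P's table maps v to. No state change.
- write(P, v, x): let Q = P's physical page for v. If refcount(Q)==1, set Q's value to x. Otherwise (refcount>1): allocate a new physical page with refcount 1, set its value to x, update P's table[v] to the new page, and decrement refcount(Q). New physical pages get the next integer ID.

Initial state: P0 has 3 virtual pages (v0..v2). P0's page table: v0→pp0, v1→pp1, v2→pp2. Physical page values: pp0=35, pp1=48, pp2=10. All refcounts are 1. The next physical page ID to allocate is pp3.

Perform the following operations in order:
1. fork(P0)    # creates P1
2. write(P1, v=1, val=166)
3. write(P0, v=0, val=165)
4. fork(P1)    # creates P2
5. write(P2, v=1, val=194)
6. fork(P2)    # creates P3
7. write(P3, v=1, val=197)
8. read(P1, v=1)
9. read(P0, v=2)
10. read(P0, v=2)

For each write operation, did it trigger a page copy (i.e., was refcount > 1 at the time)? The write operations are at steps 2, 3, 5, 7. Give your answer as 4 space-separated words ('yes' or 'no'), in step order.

Op 1: fork(P0) -> P1. 3 ppages; refcounts: pp0:2 pp1:2 pp2:2
Op 2: write(P1, v1, 166). refcount(pp1)=2>1 -> COPY to pp3. 4 ppages; refcounts: pp0:2 pp1:1 pp2:2 pp3:1
Op 3: write(P0, v0, 165). refcount(pp0)=2>1 -> COPY to pp4. 5 ppages; refcounts: pp0:1 pp1:1 pp2:2 pp3:1 pp4:1
Op 4: fork(P1) -> P2. 5 ppages; refcounts: pp0:2 pp1:1 pp2:3 pp3:2 pp4:1
Op 5: write(P2, v1, 194). refcount(pp3)=2>1 -> COPY to pp5. 6 ppages; refcounts: pp0:2 pp1:1 pp2:3 pp3:1 pp4:1 pp5:1
Op 6: fork(P2) -> P3. 6 ppages; refcounts: pp0:3 pp1:1 pp2:4 pp3:1 pp4:1 pp5:2
Op 7: write(P3, v1, 197). refcount(pp5)=2>1 -> COPY to pp6. 7 ppages; refcounts: pp0:3 pp1:1 pp2:4 pp3:1 pp4:1 pp5:1 pp6:1
Op 8: read(P1, v1) -> 166. No state change.
Op 9: read(P0, v2) -> 10. No state change.
Op 10: read(P0, v2) -> 10. No state change.

yes yes yes yes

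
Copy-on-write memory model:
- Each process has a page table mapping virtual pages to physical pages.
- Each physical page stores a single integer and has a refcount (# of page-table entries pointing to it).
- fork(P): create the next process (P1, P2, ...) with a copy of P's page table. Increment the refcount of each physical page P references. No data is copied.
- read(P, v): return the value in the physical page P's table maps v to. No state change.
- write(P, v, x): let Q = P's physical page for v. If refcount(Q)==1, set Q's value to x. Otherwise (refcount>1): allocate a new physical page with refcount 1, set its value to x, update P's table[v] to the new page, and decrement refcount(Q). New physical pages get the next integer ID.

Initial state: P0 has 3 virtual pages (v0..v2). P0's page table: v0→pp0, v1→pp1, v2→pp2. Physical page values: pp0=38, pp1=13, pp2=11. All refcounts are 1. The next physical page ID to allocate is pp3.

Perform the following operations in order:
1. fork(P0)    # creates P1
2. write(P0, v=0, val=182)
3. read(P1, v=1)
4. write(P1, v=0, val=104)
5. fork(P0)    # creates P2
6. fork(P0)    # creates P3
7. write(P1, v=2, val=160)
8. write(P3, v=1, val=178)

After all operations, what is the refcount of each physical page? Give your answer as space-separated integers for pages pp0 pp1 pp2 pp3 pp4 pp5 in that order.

Op 1: fork(P0) -> P1. 3 ppages; refcounts: pp0:2 pp1:2 pp2:2
Op 2: write(P0, v0, 182). refcount(pp0)=2>1 -> COPY to pp3. 4 ppages; refcounts: pp0:1 pp1:2 pp2:2 pp3:1
Op 3: read(P1, v1) -> 13. No state change.
Op 4: write(P1, v0, 104). refcount(pp0)=1 -> write in place. 4 ppages; refcounts: pp0:1 pp1:2 pp2:2 pp3:1
Op 5: fork(P0) -> P2. 4 ppages; refcounts: pp0:1 pp1:3 pp2:3 pp3:2
Op 6: fork(P0) -> P3. 4 ppages; refcounts: pp0:1 pp1:4 pp2:4 pp3:3
Op 7: write(P1, v2, 160). refcount(pp2)=4>1 -> COPY to pp4. 5 ppages; refcounts: pp0:1 pp1:4 pp2:3 pp3:3 pp4:1
Op 8: write(P3, v1, 178). refcount(pp1)=4>1 -> COPY to pp5. 6 ppages; refcounts: pp0:1 pp1:3 pp2:3 pp3:3 pp4:1 pp5:1

Answer: 1 3 3 3 1 1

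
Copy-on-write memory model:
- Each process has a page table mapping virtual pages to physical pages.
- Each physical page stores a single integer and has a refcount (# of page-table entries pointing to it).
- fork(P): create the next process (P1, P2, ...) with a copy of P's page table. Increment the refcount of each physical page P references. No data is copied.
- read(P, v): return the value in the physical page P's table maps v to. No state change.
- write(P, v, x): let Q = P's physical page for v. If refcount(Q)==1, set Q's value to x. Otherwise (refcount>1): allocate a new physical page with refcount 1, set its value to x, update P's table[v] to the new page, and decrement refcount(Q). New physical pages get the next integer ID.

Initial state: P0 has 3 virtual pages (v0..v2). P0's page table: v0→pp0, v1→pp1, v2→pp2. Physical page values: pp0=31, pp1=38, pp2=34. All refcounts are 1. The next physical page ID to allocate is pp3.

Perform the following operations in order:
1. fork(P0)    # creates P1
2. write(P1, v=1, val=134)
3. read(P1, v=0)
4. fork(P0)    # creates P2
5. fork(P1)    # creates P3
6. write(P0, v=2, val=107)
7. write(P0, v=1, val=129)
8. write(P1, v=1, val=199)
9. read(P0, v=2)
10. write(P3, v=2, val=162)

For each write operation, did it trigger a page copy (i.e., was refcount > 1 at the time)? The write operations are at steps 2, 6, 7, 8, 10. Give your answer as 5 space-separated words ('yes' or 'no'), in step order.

Op 1: fork(P0) -> P1. 3 ppages; refcounts: pp0:2 pp1:2 pp2:2
Op 2: write(P1, v1, 134). refcount(pp1)=2>1 -> COPY to pp3. 4 ppages; refcounts: pp0:2 pp1:1 pp2:2 pp3:1
Op 3: read(P1, v0) -> 31. No state change.
Op 4: fork(P0) -> P2. 4 ppages; refcounts: pp0:3 pp1:2 pp2:3 pp3:1
Op 5: fork(P1) -> P3. 4 ppages; refcounts: pp0:4 pp1:2 pp2:4 pp3:2
Op 6: write(P0, v2, 107). refcount(pp2)=4>1 -> COPY to pp4. 5 ppages; refcounts: pp0:4 pp1:2 pp2:3 pp3:2 pp4:1
Op 7: write(P0, v1, 129). refcount(pp1)=2>1 -> COPY to pp5. 6 ppages; refcounts: pp0:4 pp1:1 pp2:3 pp3:2 pp4:1 pp5:1
Op 8: write(P1, v1, 199). refcount(pp3)=2>1 -> COPY to pp6. 7 ppages; refcounts: pp0:4 pp1:1 pp2:3 pp3:1 pp4:1 pp5:1 pp6:1
Op 9: read(P0, v2) -> 107. No state change.
Op 10: write(P3, v2, 162). refcount(pp2)=3>1 -> COPY to pp7. 8 ppages; refcounts: pp0:4 pp1:1 pp2:2 pp3:1 pp4:1 pp5:1 pp6:1 pp7:1

yes yes yes yes yes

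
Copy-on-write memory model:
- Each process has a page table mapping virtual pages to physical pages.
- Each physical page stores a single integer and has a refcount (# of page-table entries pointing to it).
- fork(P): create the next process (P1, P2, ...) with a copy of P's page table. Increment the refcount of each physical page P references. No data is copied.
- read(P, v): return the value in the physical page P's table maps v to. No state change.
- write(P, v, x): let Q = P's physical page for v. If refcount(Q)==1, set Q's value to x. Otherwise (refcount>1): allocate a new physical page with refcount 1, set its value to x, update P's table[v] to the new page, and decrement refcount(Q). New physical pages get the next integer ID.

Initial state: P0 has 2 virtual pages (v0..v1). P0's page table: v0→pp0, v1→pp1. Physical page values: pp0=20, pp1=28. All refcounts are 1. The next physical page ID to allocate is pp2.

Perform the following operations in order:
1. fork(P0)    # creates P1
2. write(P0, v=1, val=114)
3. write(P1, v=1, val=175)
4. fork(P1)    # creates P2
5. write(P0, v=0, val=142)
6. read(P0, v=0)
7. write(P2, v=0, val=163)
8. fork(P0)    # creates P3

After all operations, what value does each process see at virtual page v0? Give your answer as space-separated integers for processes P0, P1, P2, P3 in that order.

Answer: 142 20 163 142

Derivation:
Op 1: fork(P0) -> P1. 2 ppages; refcounts: pp0:2 pp1:2
Op 2: write(P0, v1, 114). refcount(pp1)=2>1 -> COPY to pp2. 3 ppages; refcounts: pp0:2 pp1:1 pp2:1
Op 3: write(P1, v1, 175). refcount(pp1)=1 -> write in place. 3 ppages; refcounts: pp0:2 pp1:1 pp2:1
Op 4: fork(P1) -> P2. 3 ppages; refcounts: pp0:3 pp1:2 pp2:1
Op 5: write(P0, v0, 142). refcount(pp0)=3>1 -> COPY to pp3. 4 ppages; refcounts: pp0:2 pp1:2 pp2:1 pp3:1
Op 6: read(P0, v0) -> 142. No state change.
Op 7: write(P2, v0, 163). refcount(pp0)=2>1 -> COPY to pp4. 5 ppages; refcounts: pp0:1 pp1:2 pp2:1 pp3:1 pp4:1
Op 8: fork(P0) -> P3. 5 ppages; refcounts: pp0:1 pp1:2 pp2:2 pp3:2 pp4:1
P0: v0 -> pp3 = 142
P1: v0 -> pp0 = 20
P2: v0 -> pp4 = 163
P3: v0 -> pp3 = 142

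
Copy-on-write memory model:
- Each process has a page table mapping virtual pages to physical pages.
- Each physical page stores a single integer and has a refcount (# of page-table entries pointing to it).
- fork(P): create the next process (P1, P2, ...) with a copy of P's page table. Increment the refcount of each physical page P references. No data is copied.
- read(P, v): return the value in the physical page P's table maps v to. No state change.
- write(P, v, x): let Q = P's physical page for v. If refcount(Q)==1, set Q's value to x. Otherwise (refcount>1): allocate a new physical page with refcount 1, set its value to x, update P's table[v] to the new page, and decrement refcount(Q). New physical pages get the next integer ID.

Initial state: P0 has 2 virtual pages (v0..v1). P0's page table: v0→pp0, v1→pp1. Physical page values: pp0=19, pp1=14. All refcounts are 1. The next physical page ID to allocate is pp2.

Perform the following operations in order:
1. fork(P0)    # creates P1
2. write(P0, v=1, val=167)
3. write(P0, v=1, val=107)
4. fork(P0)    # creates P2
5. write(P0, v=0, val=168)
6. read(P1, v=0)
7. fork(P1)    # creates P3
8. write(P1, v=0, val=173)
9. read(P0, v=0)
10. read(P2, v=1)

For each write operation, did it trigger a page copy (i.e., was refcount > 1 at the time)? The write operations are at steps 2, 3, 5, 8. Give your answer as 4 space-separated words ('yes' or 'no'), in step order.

Op 1: fork(P0) -> P1. 2 ppages; refcounts: pp0:2 pp1:2
Op 2: write(P0, v1, 167). refcount(pp1)=2>1 -> COPY to pp2. 3 ppages; refcounts: pp0:2 pp1:1 pp2:1
Op 3: write(P0, v1, 107). refcount(pp2)=1 -> write in place. 3 ppages; refcounts: pp0:2 pp1:1 pp2:1
Op 4: fork(P0) -> P2. 3 ppages; refcounts: pp0:3 pp1:1 pp2:2
Op 5: write(P0, v0, 168). refcount(pp0)=3>1 -> COPY to pp3. 4 ppages; refcounts: pp0:2 pp1:1 pp2:2 pp3:1
Op 6: read(P1, v0) -> 19. No state change.
Op 7: fork(P1) -> P3. 4 ppages; refcounts: pp0:3 pp1:2 pp2:2 pp3:1
Op 8: write(P1, v0, 173). refcount(pp0)=3>1 -> COPY to pp4. 5 ppages; refcounts: pp0:2 pp1:2 pp2:2 pp3:1 pp4:1
Op 9: read(P0, v0) -> 168. No state change.
Op 10: read(P2, v1) -> 107. No state change.

yes no yes yes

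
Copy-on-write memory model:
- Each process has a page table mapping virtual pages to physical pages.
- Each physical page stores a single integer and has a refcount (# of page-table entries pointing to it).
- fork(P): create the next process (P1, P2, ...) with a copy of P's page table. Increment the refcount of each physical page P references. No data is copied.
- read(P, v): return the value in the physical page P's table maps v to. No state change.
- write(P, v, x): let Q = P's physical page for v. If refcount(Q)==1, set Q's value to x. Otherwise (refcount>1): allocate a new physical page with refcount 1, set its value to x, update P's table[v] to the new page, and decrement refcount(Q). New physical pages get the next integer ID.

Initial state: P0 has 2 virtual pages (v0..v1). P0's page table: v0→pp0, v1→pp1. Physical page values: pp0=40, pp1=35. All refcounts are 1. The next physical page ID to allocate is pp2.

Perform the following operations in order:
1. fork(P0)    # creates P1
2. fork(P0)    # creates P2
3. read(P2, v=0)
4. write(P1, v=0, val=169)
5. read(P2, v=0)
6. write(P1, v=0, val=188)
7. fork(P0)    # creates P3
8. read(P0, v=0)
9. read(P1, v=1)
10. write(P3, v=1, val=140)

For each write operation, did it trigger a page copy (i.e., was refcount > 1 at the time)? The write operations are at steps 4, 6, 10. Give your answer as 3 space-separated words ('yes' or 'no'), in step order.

Op 1: fork(P0) -> P1. 2 ppages; refcounts: pp0:2 pp1:2
Op 2: fork(P0) -> P2. 2 ppages; refcounts: pp0:3 pp1:3
Op 3: read(P2, v0) -> 40. No state change.
Op 4: write(P1, v0, 169). refcount(pp0)=3>1 -> COPY to pp2. 3 ppages; refcounts: pp0:2 pp1:3 pp2:1
Op 5: read(P2, v0) -> 40. No state change.
Op 6: write(P1, v0, 188). refcount(pp2)=1 -> write in place. 3 ppages; refcounts: pp0:2 pp1:3 pp2:1
Op 7: fork(P0) -> P3. 3 ppages; refcounts: pp0:3 pp1:4 pp2:1
Op 8: read(P0, v0) -> 40. No state change.
Op 9: read(P1, v1) -> 35. No state change.
Op 10: write(P3, v1, 140). refcount(pp1)=4>1 -> COPY to pp3. 4 ppages; refcounts: pp0:3 pp1:3 pp2:1 pp3:1

yes no yes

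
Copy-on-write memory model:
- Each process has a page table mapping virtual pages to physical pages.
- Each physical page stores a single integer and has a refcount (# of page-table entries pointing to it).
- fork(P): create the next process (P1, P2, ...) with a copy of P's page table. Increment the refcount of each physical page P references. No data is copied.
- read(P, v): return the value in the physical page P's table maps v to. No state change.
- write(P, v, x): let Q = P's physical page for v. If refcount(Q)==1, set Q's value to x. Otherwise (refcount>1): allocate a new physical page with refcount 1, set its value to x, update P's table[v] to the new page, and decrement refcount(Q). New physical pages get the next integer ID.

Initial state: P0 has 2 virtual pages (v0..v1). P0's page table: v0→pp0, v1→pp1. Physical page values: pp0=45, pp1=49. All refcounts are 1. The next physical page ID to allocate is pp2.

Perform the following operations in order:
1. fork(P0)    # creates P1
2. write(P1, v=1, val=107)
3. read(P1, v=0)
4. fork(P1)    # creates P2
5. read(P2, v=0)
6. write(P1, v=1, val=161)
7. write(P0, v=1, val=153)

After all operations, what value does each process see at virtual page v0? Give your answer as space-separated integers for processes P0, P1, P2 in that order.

Answer: 45 45 45

Derivation:
Op 1: fork(P0) -> P1. 2 ppages; refcounts: pp0:2 pp1:2
Op 2: write(P1, v1, 107). refcount(pp1)=2>1 -> COPY to pp2. 3 ppages; refcounts: pp0:2 pp1:1 pp2:1
Op 3: read(P1, v0) -> 45. No state change.
Op 4: fork(P1) -> P2. 3 ppages; refcounts: pp0:3 pp1:1 pp2:2
Op 5: read(P2, v0) -> 45. No state change.
Op 6: write(P1, v1, 161). refcount(pp2)=2>1 -> COPY to pp3. 4 ppages; refcounts: pp0:3 pp1:1 pp2:1 pp3:1
Op 7: write(P0, v1, 153). refcount(pp1)=1 -> write in place. 4 ppages; refcounts: pp0:3 pp1:1 pp2:1 pp3:1
P0: v0 -> pp0 = 45
P1: v0 -> pp0 = 45
P2: v0 -> pp0 = 45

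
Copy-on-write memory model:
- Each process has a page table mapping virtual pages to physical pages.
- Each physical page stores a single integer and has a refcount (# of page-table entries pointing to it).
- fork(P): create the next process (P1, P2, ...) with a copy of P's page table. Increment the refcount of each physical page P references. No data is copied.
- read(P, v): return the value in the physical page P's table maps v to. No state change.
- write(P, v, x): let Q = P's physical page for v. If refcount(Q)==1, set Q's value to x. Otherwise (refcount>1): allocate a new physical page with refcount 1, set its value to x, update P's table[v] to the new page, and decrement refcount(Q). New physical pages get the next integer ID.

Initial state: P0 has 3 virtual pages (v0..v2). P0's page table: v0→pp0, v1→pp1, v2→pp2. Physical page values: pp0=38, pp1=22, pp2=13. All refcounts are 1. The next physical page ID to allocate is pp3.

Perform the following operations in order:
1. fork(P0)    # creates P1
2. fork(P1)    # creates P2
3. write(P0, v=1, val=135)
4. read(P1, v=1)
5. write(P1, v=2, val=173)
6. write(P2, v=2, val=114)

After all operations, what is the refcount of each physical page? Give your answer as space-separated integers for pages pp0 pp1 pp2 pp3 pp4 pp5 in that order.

Op 1: fork(P0) -> P1. 3 ppages; refcounts: pp0:2 pp1:2 pp2:2
Op 2: fork(P1) -> P2. 3 ppages; refcounts: pp0:3 pp1:3 pp2:3
Op 3: write(P0, v1, 135). refcount(pp1)=3>1 -> COPY to pp3. 4 ppages; refcounts: pp0:3 pp1:2 pp2:3 pp3:1
Op 4: read(P1, v1) -> 22. No state change.
Op 5: write(P1, v2, 173). refcount(pp2)=3>1 -> COPY to pp4. 5 ppages; refcounts: pp0:3 pp1:2 pp2:2 pp3:1 pp4:1
Op 6: write(P2, v2, 114). refcount(pp2)=2>1 -> COPY to pp5. 6 ppages; refcounts: pp0:3 pp1:2 pp2:1 pp3:1 pp4:1 pp5:1

Answer: 3 2 1 1 1 1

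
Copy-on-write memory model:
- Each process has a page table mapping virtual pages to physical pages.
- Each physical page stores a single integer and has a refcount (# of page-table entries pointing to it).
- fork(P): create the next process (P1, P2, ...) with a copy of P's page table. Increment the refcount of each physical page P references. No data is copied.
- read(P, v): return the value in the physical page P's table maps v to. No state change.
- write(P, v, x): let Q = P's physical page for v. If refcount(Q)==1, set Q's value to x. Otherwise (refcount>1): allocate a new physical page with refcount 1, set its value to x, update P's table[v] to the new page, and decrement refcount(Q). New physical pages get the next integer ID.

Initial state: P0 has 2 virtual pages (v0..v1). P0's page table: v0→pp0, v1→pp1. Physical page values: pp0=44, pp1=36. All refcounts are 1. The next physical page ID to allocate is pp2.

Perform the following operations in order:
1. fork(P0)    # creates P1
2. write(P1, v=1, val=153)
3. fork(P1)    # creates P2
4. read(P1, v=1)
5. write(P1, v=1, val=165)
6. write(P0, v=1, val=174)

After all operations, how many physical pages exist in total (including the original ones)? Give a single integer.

Op 1: fork(P0) -> P1. 2 ppages; refcounts: pp0:2 pp1:2
Op 2: write(P1, v1, 153). refcount(pp1)=2>1 -> COPY to pp2. 3 ppages; refcounts: pp0:2 pp1:1 pp2:1
Op 3: fork(P1) -> P2. 3 ppages; refcounts: pp0:3 pp1:1 pp2:2
Op 4: read(P1, v1) -> 153. No state change.
Op 5: write(P1, v1, 165). refcount(pp2)=2>1 -> COPY to pp3. 4 ppages; refcounts: pp0:3 pp1:1 pp2:1 pp3:1
Op 6: write(P0, v1, 174). refcount(pp1)=1 -> write in place. 4 ppages; refcounts: pp0:3 pp1:1 pp2:1 pp3:1

Answer: 4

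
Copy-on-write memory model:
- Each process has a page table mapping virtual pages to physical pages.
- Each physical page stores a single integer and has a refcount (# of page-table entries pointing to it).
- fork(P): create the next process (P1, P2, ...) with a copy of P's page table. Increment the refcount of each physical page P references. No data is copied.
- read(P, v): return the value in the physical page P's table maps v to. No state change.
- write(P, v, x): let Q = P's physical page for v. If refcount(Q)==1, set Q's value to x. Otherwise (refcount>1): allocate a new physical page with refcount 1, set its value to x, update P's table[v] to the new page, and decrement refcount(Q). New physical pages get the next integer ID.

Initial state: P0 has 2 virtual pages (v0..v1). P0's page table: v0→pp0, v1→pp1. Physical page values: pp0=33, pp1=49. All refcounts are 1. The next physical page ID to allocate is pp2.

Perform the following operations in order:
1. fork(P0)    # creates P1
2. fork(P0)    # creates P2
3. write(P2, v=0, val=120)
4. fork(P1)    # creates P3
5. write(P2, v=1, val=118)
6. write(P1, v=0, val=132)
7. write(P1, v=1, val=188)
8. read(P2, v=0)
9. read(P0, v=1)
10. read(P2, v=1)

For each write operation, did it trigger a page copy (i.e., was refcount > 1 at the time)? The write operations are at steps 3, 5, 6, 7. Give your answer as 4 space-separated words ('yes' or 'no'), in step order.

Op 1: fork(P0) -> P1. 2 ppages; refcounts: pp0:2 pp1:2
Op 2: fork(P0) -> P2. 2 ppages; refcounts: pp0:3 pp1:3
Op 3: write(P2, v0, 120). refcount(pp0)=3>1 -> COPY to pp2. 3 ppages; refcounts: pp0:2 pp1:3 pp2:1
Op 4: fork(P1) -> P3. 3 ppages; refcounts: pp0:3 pp1:4 pp2:1
Op 5: write(P2, v1, 118). refcount(pp1)=4>1 -> COPY to pp3. 4 ppages; refcounts: pp0:3 pp1:3 pp2:1 pp3:1
Op 6: write(P1, v0, 132). refcount(pp0)=3>1 -> COPY to pp4. 5 ppages; refcounts: pp0:2 pp1:3 pp2:1 pp3:1 pp4:1
Op 7: write(P1, v1, 188). refcount(pp1)=3>1 -> COPY to pp5. 6 ppages; refcounts: pp0:2 pp1:2 pp2:1 pp3:1 pp4:1 pp5:1
Op 8: read(P2, v0) -> 120. No state change.
Op 9: read(P0, v1) -> 49. No state change.
Op 10: read(P2, v1) -> 118. No state change.

yes yes yes yes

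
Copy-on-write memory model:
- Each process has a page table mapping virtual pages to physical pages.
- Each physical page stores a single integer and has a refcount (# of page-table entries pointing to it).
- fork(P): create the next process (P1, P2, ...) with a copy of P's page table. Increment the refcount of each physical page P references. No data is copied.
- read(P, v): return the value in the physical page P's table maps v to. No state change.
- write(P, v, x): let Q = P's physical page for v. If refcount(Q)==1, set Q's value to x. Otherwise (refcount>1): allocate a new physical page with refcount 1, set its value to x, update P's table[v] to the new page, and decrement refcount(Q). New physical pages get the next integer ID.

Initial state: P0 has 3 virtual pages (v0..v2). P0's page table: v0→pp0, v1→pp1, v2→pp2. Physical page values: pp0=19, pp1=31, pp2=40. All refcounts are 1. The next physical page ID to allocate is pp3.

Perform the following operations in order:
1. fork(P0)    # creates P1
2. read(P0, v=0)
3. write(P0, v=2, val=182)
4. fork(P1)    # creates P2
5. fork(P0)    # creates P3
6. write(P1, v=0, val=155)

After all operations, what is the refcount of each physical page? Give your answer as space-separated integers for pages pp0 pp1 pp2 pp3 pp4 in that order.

Op 1: fork(P0) -> P1. 3 ppages; refcounts: pp0:2 pp1:2 pp2:2
Op 2: read(P0, v0) -> 19. No state change.
Op 3: write(P0, v2, 182). refcount(pp2)=2>1 -> COPY to pp3. 4 ppages; refcounts: pp0:2 pp1:2 pp2:1 pp3:1
Op 4: fork(P1) -> P2. 4 ppages; refcounts: pp0:3 pp1:3 pp2:2 pp3:1
Op 5: fork(P0) -> P3. 4 ppages; refcounts: pp0:4 pp1:4 pp2:2 pp3:2
Op 6: write(P1, v0, 155). refcount(pp0)=4>1 -> COPY to pp4. 5 ppages; refcounts: pp0:3 pp1:4 pp2:2 pp3:2 pp4:1

Answer: 3 4 2 2 1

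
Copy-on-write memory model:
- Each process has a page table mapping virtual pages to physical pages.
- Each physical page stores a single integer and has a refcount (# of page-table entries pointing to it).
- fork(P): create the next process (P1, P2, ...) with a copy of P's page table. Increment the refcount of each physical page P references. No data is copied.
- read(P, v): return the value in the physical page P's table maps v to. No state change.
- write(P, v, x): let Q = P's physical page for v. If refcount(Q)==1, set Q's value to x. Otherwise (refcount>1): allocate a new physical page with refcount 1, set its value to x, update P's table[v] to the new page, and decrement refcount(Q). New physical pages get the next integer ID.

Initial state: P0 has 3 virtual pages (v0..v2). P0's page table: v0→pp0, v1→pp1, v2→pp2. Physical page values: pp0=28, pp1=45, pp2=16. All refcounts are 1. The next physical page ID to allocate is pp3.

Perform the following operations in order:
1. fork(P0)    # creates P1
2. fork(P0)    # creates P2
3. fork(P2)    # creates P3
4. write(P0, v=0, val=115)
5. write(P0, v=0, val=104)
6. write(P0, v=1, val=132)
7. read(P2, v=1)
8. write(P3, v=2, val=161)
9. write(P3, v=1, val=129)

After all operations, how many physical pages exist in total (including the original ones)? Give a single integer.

Answer: 7

Derivation:
Op 1: fork(P0) -> P1. 3 ppages; refcounts: pp0:2 pp1:2 pp2:2
Op 2: fork(P0) -> P2. 3 ppages; refcounts: pp0:3 pp1:3 pp2:3
Op 3: fork(P2) -> P3. 3 ppages; refcounts: pp0:4 pp1:4 pp2:4
Op 4: write(P0, v0, 115). refcount(pp0)=4>1 -> COPY to pp3. 4 ppages; refcounts: pp0:3 pp1:4 pp2:4 pp3:1
Op 5: write(P0, v0, 104). refcount(pp3)=1 -> write in place. 4 ppages; refcounts: pp0:3 pp1:4 pp2:4 pp3:1
Op 6: write(P0, v1, 132). refcount(pp1)=4>1 -> COPY to pp4. 5 ppages; refcounts: pp0:3 pp1:3 pp2:4 pp3:1 pp4:1
Op 7: read(P2, v1) -> 45. No state change.
Op 8: write(P3, v2, 161). refcount(pp2)=4>1 -> COPY to pp5. 6 ppages; refcounts: pp0:3 pp1:3 pp2:3 pp3:1 pp4:1 pp5:1
Op 9: write(P3, v1, 129). refcount(pp1)=3>1 -> COPY to pp6. 7 ppages; refcounts: pp0:3 pp1:2 pp2:3 pp3:1 pp4:1 pp5:1 pp6:1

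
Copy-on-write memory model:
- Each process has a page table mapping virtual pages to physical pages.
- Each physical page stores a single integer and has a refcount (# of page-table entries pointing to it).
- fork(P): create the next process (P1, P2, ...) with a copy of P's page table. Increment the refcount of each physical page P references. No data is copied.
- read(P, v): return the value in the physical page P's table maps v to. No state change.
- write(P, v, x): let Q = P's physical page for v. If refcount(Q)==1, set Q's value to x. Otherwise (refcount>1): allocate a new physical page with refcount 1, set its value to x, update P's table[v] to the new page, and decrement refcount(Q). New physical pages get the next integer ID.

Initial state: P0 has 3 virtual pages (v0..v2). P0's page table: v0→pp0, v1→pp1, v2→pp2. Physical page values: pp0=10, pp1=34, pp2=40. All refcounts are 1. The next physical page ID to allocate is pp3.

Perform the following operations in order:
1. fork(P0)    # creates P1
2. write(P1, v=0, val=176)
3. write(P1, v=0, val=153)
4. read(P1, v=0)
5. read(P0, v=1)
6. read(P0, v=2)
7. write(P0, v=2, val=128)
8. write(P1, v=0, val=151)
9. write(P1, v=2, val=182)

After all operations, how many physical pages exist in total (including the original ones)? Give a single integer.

Answer: 5

Derivation:
Op 1: fork(P0) -> P1. 3 ppages; refcounts: pp0:2 pp1:2 pp2:2
Op 2: write(P1, v0, 176). refcount(pp0)=2>1 -> COPY to pp3. 4 ppages; refcounts: pp0:1 pp1:2 pp2:2 pp3:1
Op 3: write(P1, v0, 153). refcount(pp3)=1 -> write in place. 4 ppages; refcounts: pp0:1 pp1:2 pp2:2 pp3:1
Op 4: read(P1, v0) -> 153. No state change.
Op 5: read(P0, v1) -> 34. No state change.
Op 6: read(P0, v2) -> 40. No state change.
Op 7: write(P0, v2, 128). refcount(pp2)=2>1 -> COPY to pp4. 5 ppages; refcounts: pp0:1 pp1:2 pp2:1 pp3:1 pp4:1
Op 8: write(P1, v0, 151). refcount(pp3)=1 -> write in place. 5 ppages; refcounts: pp0:1 pp1:2 pp2:1 pp3:1 pp4:1
Op 9: write(P1, v2, 182). refcount(pp2)=1 -> write in place. 5 ppages; refcounts: pp0:1 pp1:2 pp2:1 pp3:1 pp4:1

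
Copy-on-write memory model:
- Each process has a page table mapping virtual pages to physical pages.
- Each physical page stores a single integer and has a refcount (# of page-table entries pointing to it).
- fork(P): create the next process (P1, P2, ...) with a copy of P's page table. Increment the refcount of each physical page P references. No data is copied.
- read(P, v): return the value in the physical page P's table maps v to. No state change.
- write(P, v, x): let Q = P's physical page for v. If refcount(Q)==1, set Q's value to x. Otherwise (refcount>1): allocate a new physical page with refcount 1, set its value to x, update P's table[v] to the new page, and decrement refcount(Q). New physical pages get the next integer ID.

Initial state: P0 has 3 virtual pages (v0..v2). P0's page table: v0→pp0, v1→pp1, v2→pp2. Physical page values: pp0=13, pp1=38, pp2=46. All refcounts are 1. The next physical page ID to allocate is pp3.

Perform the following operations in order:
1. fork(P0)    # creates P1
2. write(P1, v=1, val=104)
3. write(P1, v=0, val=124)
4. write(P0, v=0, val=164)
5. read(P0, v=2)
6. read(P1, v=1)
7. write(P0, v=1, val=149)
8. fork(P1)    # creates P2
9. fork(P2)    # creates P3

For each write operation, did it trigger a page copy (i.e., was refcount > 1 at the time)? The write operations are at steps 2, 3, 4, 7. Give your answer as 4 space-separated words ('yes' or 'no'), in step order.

Op 1: fork(P0) -> P1. 3 ppages; refcounts: pp0:2 pp1:2 pp2:2
Op 2: write(P1, v1, 104). refcount(pp1)=2>1 -> COPY to pp3. 4 ppages; refcounts: pp0:2 pp1:1 pp2:2 pp3:1
Op 3: write(P1, v0, 124). refcount(pp0)=2>1 -> COPY to pp4. 5 ppages; refcounts: pp0:1 pp1:1 pp2:2 pp3:1 pp4:1
Op 4: write(P0, v0, 164). refcount(pp0)=1 -> write in place. 5 ppages; refcounts: pp0:1 pp1:1 pp2:2 pp3:1 pp4:1
Op 5: read(P0, v2) -> 46. No state change.
Op 6: read(P1, v1) -> 104. No state change.
Op 7: write(P0, v1, 149). refcount(pp1)=1 -> write in place. 5 ppages; refcounts: pp0:1 pp1:1 pp2:2 pp3:1 pp4:1
Op 8: fork(P1) -> P2. 5 ppages; refcounts: pp0:1 pp1:1 pp2:3 pp3:2 pp4:2
Op 9: fork(P2) -> P3. 5 ppages; refcounts: pp0:1 pp1:1 pp2:4 pp3:3 pp4:3

yes yes no no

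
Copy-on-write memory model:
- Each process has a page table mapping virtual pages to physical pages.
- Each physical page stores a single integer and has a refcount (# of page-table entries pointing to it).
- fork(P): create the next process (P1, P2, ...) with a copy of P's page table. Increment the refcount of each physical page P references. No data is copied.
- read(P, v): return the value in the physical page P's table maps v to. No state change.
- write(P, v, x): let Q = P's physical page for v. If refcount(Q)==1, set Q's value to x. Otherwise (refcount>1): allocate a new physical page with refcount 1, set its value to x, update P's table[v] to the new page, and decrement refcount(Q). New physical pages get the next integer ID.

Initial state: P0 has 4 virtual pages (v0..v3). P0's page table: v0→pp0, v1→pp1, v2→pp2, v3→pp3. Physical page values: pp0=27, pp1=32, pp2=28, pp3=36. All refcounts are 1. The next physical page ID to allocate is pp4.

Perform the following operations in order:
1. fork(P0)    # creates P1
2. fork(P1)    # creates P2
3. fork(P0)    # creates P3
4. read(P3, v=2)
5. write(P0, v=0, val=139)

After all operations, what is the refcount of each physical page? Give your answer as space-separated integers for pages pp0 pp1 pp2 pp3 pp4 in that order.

Answer: 3 4 4 4 1

Derivation:
Op 1: fork(P0) -> P1. 4 ppages; refcounts: pp0:2 pp1:2 pp2:2 pp3:2
Op 2: fork(P1) -> P2. 4 ppages; refcounts: pp0:3 pp1:3 pp2:3 pp3:3
Op 3: fork(P0) -> P3. 4 ppages; refcounts: pp0:4 pp1:4 pp2:4 pp3:4
Op 4: read(P3, v2) -> 28. No state change.
Op 5: write(P0, v0, 139). refcount(pp0)=4>1 -> COPY to pp4. 5 ppages; refcounts: pp0:3 pp1:4 pp2:4 pp3:4 pp4:1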